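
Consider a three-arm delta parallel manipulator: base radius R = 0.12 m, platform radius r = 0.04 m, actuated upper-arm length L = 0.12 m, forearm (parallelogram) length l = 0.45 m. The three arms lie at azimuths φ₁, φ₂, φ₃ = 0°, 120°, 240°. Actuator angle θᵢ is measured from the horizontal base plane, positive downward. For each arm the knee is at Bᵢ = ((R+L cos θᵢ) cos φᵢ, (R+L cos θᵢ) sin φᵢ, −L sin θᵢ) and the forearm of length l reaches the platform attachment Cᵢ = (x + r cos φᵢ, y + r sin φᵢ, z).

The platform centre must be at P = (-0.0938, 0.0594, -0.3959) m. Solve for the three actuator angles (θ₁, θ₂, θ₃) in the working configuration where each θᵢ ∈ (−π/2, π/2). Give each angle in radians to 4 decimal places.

φ1=0.0° → target in arm frame (-0.0938, 0.0594)
  A=0.1738, B=-0.3959, C=(l²−L²−A²−y'²−z²)/(2L)=-0.0099
  θ1 = atan2(B,A) + arccos(C/0.4324) = 0.4365
φ2=120.0° → target in arm frame (0.0983, 0.0515)
  A cos θ + B sin θ = C:  -0.0183·cos θ + -0.3959·sin θ = 0.1182
  θ2 = atan2(B,A) + arccos(C/0.3963) = -0.3492
rotate P by −φ3: (-0.0045, -0.1109, -0.3959)
  A cos θ + B sin θ = C:  0.0845·cos θ + -0.3959·sin θ = 0.0496
  √(A²+B²)=0.4048;  θ3 = -1.3604+1.4479 ≈ 0.0875

θ₁ = 0.4365, θ₂ = -0.3492, θ₃ = 0.0875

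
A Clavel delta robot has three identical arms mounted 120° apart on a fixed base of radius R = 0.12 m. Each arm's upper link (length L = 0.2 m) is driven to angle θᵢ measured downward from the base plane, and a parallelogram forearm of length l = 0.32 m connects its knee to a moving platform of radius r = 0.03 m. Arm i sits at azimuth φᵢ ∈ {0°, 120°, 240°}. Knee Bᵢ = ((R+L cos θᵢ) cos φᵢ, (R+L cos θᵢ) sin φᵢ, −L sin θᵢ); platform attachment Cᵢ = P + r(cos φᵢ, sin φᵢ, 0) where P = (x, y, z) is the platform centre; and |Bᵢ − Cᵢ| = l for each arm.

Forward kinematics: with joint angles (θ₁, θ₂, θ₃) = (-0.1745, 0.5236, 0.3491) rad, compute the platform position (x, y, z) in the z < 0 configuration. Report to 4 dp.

(0.0562, -0.0163, -0.1864)

φ1=0.0°: virtual centre (0.2870, 0.0000, 0.0347), radius l
centre 2 = (0.2632·cos120.0°, 0.2632·sin120.0°, -0.1000) = (-0.1316, 0.2279, -0.1000)
φ3=240.0°: virtual centre (-0.1390, -0.2407, -0.0684), radius l
|centre ₂|²−|centre ₁|² = -0.0043;  |centre ₃|²−|centre ₁|² = -0.0016
plane₁₂: -0.8371x+0.4559y+-0.2694z = -0.0043
det = 0.7913;  x = 0.0035+-0.2827z,  y = -0.0029+0.0719z
quadratic in z: (1.0851)z²+(0.0904)z+(-0.0209)=0, √Δ=0.3142 → z ∈ {-0.1864, 0.1031}; z = -0.1864 (taking z<0)
x = 0.0562, y = -0.0163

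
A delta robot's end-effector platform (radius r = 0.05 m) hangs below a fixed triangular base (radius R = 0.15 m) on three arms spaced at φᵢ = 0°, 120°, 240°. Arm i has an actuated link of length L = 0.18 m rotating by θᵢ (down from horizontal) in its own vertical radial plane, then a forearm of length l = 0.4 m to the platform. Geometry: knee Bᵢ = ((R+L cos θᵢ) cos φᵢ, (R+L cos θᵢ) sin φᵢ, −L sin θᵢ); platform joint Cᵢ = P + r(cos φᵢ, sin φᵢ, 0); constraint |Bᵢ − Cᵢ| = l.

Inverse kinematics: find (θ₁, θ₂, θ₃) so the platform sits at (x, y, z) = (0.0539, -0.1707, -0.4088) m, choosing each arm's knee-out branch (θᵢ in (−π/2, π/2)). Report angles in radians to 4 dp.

θ₁ = 0.6106, θ₂ = 1.3087, θ₃ = 0.3490

rotate P by −φ1: (0.0539, -0.1707, -0.4088)
  A=0.0461, B=-0.4088, C=(l²−L²−A²−y'²−z²)/(2L)=-0.1966
  θ1 = atan2(B,A) + arccos(C/0.4114) = 0.6106
φ2=120.0° → target in arm frame (-0.1748, 0.0387)
  e−x'=0.2748;  (l²−L²−(e−x')²−y'²−z²)/2L = -0.3237
  √(A²+B²)=0.4926;  θ2 = -0.9790+2.2877 ≈ 1.3087
rotate P by −φ3: (0.1209, 0.1320, -0.4088)
  A cos θ + B sin θ = C:  -0.0209·cos θ + -0.4088·sin θ = -0.1594
  θ3 = atan2(B,A) + arccos(C/0.4093) = 0.3490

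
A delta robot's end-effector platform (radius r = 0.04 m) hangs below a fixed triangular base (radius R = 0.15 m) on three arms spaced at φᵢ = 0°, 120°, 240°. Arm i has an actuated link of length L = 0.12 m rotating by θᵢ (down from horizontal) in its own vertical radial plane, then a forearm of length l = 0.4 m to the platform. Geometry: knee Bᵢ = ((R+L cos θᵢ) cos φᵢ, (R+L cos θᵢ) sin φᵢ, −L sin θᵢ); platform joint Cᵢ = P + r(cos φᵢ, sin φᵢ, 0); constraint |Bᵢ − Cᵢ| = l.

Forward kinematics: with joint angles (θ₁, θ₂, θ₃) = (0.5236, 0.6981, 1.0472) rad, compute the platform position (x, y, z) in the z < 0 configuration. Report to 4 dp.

(0.0543, 0.0488, -0.4235)

centre 1 = (0.2139·cos0.0°, 0.2139·sin0.0°, -0.0600) = (0.2139, 0.0000, -0.0600)
centre 2 = (0.2019·cos120.0°, 0.2019·sin120.0°, -0.0771) = (-0.1010, 0.1749, -0.0771)
centre 3 = (0.1700·cos240.0°, 0.1700·sin240.0°, -0.1039) = (-0.0850, -0.1472, -0.1039)
eliminate P² terms by subtracting sphere 1 from 2 and 3
linear system: -0.6298x+0.3497y = -0.0026−-0.0343z; -0.5978x+-0.2944y = -0.0097−-0.0878z
Cramer: x(z) = 0.0105-0.1034z;  y(z) = 0.0114-0.0883z
sphere 1 gives Az²+Bz+C=0 with A=1.0185, B=0.1601, C=-0.1149;  B²−4AC=0.4937;  roots -0.4235, 0.2664;  negative root z = -0.4235
x = 0.0543, y = 0.0488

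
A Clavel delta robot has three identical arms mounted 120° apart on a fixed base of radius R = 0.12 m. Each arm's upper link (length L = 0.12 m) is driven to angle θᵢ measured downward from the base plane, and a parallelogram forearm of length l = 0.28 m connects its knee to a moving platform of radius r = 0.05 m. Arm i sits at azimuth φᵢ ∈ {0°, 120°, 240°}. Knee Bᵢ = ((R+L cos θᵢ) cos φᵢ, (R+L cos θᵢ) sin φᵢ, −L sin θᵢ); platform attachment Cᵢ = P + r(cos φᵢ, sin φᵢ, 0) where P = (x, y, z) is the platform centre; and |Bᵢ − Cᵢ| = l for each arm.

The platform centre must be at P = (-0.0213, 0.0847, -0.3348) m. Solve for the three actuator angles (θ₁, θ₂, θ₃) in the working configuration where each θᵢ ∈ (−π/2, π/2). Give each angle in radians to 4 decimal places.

θ₁ = 1.1352, θ₂ = 0.6111, θ₃ = 1.3095

rotate P by −φ1: (-0.0213, 0.0847, -0.3348)
  e−x'=0.0913;  (l²−L²−(e−x')²−y'²−z²)/2L = -0.2650
  √(A²+B²)=0.3470;  θ1 = -1.3046+2.4397 ≈ 1.1352
φ2=120.0° → target in arm frame (0.0840, -0.0239)
  e−x'=-0.0140;  (l²−L²−(e−x')²−y'²−z²)/2L = -0.2036
  θ2 = atan2(B,A) + arccos(C/0.3351) = 0.6111
rotate P by −φ3: (-0.0627, -0.0608, -0.3348)
  e−x'=0.1327;  (l²−L²−(e−x')²−y'²−z²)/2L = -0.2892
  √(A²+B²)=0.3601;  θ3 = -1.1934+2.5029 ≈ 1.3095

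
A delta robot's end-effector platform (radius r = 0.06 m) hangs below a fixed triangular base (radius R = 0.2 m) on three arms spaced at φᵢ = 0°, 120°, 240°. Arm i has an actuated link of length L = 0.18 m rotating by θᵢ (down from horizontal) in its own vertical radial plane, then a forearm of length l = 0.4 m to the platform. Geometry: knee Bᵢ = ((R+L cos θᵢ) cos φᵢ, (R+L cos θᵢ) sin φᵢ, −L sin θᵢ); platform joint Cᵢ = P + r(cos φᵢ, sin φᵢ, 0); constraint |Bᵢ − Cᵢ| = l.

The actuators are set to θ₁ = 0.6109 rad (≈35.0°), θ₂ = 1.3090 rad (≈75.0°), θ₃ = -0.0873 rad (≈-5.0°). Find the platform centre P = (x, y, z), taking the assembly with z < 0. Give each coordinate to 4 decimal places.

arm 1 at φ=0.0°: (R−r)+L cos θ1 = 0.2874;  S1 = (0.2874, 0.0000, -0.1032)
arm 2 at φ=120.0°: (R−r)+L cos θ2 = 0.1866;  S2 = (-0.0933, 0.1616, -0.1739)
S3 = (0.3193·cos240.0°, 0.3193·sin240.0°, 0.0157) = (-0.1597, -0.2765, 0.0157)
|S₂|²−|S₁|² = -0.0282;  |S₃|²−|S₁|² = 0.0089
[-0.7615 0.3232 -0.1412]·P = -0.0282;  [-0.8942 -0.5531 0.2379]·P = 0.0089
Cramer: x(z) = 0.0179-0.0017z;  y(z) = -0.0451+0.4329z
quadratic in z: (1.1874)z²+(0.1684)z+(-0.0747)=0, √Δ=0.6189 → z ∈ {-0.3315, 0.1897}; z = -0.3315 (taking z<0)
x = 0.0185, y = -0.1886

(0.0185, -0.1886, -0.3315)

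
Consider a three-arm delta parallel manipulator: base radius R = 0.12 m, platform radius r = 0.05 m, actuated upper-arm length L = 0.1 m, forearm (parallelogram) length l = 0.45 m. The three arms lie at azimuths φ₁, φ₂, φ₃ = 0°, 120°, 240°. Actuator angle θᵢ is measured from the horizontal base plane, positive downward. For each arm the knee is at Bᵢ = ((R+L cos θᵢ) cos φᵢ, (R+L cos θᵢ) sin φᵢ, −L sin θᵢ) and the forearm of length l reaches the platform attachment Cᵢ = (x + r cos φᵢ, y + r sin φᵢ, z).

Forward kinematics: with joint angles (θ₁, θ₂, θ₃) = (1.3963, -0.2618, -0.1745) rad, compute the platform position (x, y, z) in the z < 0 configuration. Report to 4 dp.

(-0.2821, 0.0109, -0.3552)

arm 1 at φ=0.0°: (R−r)+L cos θ1 = 0.0874;  centre 1 = (0.0874, 0.0000, -0.0985)
centre 2 = (0.1666·cos120.0°, 0.1666·sin120.0°, 0.0259) = (-0.0833, 0.1443, 0.0259)
arm 3 at φ=240.0°: (R−r)+L cos θ3 = 0.1685;  centre 3 = (-0.0842, -0.1459, 0.0174)
eliminate P² terms by subtracting sphere 1 from 2 and 3
linear system: -0.3413x+0.2885y = 0.0111−0.2487z; -0.3432x+-0.2918y = 0.0114−0.2317z
Cramer: x(z) = -0.0328+0.7020z;  y(z) = -0.0003-0.0316z
quadratic in z: (1.4938)z²+(0.0283)z+(-0.1784)=0, √Δ=1.0327 → z ∈ {-0.3552, 0.3362}; z = -0.3552 (taking z<0)
x = -0.2821, y = 0.0109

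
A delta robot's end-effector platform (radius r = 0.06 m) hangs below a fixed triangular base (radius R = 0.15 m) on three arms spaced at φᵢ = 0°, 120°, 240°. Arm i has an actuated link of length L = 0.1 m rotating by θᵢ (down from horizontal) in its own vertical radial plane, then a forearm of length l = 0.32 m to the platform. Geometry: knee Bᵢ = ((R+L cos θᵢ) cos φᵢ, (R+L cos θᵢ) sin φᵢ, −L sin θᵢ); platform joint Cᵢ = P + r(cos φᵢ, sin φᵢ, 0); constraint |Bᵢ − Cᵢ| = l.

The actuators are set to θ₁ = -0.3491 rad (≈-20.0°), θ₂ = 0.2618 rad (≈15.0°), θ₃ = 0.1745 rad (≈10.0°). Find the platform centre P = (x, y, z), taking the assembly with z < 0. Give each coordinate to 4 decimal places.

(0.0504, -0.0074, -0.2565)

O1 = (0.1840·cos0.0°, 0.1840·sin0.0°, 0.0342) = (0.1840, 0.0000, 0.0342)
φ2=120.0°: virtual centre (-0.0933, 0.1616, -0.0259), radius l
arm 3 at φ=240.0°: (R−r)+L cos θ3 = 0.1885;  O3 = (-0.0942, -0.1632, -0.0174)
subtract pairs → two planes through P
[-0.5545 0.3232 -0.1202]·P = 0.0005;  [-0.5564 -0.3265 -0.1031]·P = 0.0008
det = 0.3609;  x = -0.0012+-0.2011z,  y = -0.0005+0.0268z
into |P−O₁|² = l²: 1.0412z² + 0.0060z + -0.0670 = 0;  Δ = 0.2789;  z = -0.2565 or 0.2507 → z<0 root = -0.2565
x = 0.0504, y = -0.0074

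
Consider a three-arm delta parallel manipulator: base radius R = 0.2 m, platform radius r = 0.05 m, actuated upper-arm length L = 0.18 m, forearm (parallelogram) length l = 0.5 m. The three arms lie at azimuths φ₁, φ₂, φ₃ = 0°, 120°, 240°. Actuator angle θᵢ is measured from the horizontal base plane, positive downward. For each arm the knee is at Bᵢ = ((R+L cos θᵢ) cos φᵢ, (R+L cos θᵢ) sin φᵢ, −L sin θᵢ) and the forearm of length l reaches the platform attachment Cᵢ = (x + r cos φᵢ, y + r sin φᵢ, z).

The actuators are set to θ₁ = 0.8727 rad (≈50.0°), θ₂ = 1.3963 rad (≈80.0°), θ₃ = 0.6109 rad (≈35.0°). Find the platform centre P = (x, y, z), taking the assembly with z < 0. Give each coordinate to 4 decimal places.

(0.0327, -0.1458, -0.5556)

φ1=0.0°: virtual centre (0.2657, 0.0000, -0.1379), radius l
φ2=120.0°: virtual centre (-0.0906, 0.1570, -0.1773), radius l
centre 3 = (0.2974·cos240.0°, 0.2974·sin240.0°, -0.1032) = (-0.1487, -0.2576, -0.1032)
subtract pairs → two planes through P
[-0.7126 0.3139 -0.0787]·P = -0.0253;  [-0.8288 -0.5152 0.0693]·P = 0.0095
det = 0.6273;  x = 0.0160+-0.0300z,  y = -0.0443+0.1827z
into |P−centre ₁|² = l²: 1.0343z² + 0.2746z + -0.1667 = 0;  Δ = 0.7650;  z = -0.5556 or 0.2901 → z<0 root = -0.5556
x = 0.0327, y = -0.1458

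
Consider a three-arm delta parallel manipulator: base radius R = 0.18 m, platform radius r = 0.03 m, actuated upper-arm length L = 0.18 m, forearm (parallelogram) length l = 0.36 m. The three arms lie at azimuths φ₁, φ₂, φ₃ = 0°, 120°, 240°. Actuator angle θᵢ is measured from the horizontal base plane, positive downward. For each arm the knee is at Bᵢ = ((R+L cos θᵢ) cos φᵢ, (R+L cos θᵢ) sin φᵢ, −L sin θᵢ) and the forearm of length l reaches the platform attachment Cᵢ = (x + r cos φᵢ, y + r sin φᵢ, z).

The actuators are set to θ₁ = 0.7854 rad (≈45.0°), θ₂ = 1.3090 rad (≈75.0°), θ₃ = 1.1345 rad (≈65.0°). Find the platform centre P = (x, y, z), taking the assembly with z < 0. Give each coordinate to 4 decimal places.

arm 1 at φ=0.0°: (R−r)+L cos θ1 = 0.2773;  S1 = (0.2773, 0.0000, -0.1273)
arm 2 at φ=120.0°: (R−r)+L cos θ2 = 0.1966;  S2 = (-0.0983, 0.1702, -0.1739)
S3 = (0.2261·cos240.0°, 0.2261·sin240.0°, -0.1631) = (-0.1130, -0.1958, -0.1631)
|S₂|²−|S₁|² = -0.0242;  |S₃|²−|S₁|² = -0.0154
linear system: -0.7511x+0.3405y = -0.0242−-0.0932z; -0.7806x+-0.3916y = -0.0154−-0.0717z
Cramer: x(z) = 0.0263-0.1088z;  y(z) = -0.0131+0.0337z
into |P−S₁|² = l²: 1.0130z² + 0.3083z + -0.0502 = 0;  Δ = 0.2985;  z = -0.4219 or 0.1175 → z<0 root = -0.4219
x = 0.0722, y = -0.0274

(0.0722, -0.0274, -0.4219)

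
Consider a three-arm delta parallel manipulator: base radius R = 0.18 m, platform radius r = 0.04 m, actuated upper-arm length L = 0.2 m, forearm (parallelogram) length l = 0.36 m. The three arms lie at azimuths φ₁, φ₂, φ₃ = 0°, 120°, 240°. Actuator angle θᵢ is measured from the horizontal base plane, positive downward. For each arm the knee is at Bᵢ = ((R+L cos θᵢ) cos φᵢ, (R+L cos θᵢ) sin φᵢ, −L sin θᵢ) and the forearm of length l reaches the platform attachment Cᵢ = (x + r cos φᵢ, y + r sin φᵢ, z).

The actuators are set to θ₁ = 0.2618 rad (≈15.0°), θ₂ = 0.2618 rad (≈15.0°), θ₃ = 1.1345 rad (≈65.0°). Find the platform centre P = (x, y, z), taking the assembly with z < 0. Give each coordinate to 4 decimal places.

(0.0630, 0.1092, -0.2632)

O1 = (0.3332·cos0.0°, 0.3332·sin0.0°, -0.0518) = (0.3332, 0.0000, -0.0518)
O2 = (0.3332·cos120.0°, 0.3332·sin120.0°, -0.0518) = (-0.1666, 0.2885, -0.0518)
O3 = (0.2245·cos240.0°, 0.2245·sin240.0°, -0.1813) = (-0.1123, -0.1944, -0.1813)
eliminate P² terms by subtracting sphere 1 from 2 and 3
[-0.9996 0.5771 0.0000]·P = 0.0000;  [-0.8909 -0.3889 -0.2590]·P = -0.0304
det = 0.9028;  x = 0.0194+-0.1656z,  y = 0.0337+-0.2868z
quadratic in z: (1.1096)z²+(0.1881)z+(-0.0274)=0, √Δ=0.3960 → z ∈ {-0.2632, 0.0937}; z = -0.2632 (taking z<0)
x = 0.0630, y = 0.1092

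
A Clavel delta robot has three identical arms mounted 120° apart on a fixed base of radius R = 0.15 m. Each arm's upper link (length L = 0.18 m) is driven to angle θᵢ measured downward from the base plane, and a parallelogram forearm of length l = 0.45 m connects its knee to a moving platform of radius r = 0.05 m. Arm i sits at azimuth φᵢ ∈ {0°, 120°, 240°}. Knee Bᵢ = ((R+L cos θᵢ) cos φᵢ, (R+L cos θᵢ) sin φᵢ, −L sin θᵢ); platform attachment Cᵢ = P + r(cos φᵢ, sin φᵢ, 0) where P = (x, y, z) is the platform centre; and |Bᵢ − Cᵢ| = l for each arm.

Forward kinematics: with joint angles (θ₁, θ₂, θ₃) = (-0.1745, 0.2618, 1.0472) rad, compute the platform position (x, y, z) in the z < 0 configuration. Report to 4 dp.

arm 1 at φ=0.0°: e+L cos θ1 = 0.2773;  centre 1 = (0.2773, 0.0000, 0.0313)
arm 2 at φ=120.0°: e+L cos θ2 = 0.2739;  centre 2 = (-0.1369, 0.2372, -0.0466)
arm 3 at φ=240.0°: e+L cos θ3 = 0.1900;  centre 3 = (-0.0950, -0.1645, -0.1559)
eliminate P² terms by subtracting sphere 1 from 2 and 3
linear system: -0.8284x+0.4744y = -0.0007−-0.1557z; -0.7445x+-0.3291y = -0.0175−-0.3743z
det = 0.6258;  x = 0.0136+-0.3656z,  y = 0.0223+-0.3102z
sphere 1 gives Az²+Bz+C=0 with A=1.2299, B=0.1164, C=-0.1315;  B²−4AC=0.6605;  roots -0.3777, 0.2831;  negative root z = -0.3777
x = 0.1517, y = 0.1395

(0.1517, 0.1395, -0.3777)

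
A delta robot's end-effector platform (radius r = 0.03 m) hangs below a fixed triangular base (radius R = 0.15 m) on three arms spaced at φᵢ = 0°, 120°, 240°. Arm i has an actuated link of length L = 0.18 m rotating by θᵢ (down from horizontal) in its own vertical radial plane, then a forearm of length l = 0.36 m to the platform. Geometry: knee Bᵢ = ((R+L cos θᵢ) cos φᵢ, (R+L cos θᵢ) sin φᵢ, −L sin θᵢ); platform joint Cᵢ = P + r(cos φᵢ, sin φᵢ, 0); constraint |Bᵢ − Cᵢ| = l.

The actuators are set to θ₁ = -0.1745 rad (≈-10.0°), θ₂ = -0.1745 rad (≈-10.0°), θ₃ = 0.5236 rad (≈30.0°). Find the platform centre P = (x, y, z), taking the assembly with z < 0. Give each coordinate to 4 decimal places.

φ1=0.0°: virtual centre (0.2973, 0.0000, 0.0313), radius l
φ2=120.0°: virtual centre (-0.1486, 0.2574, 0.0313), radius l
φ3=240.0°: virtual centre (-0.1379, -0.2389, -0.0900), radius l
subtract pairs → two planes through P
plane₁₂: -0.8918x+0.5149y+0.0000z = 0.0000
det = 0.8743;  x = 0.0030+-0.1428z,  y = 0.0052+-0.2474z
into |P−centre ₁|² = l²: 1.0816z² + 0.0190z + -0.0420 = 0;  Δ = 0.1821;  z = -0.2061 or 0.1885 → z<0 root = -0.2061
x = 0.0324, y = 0.0562

(0.0324, 0.0562, -0.2061)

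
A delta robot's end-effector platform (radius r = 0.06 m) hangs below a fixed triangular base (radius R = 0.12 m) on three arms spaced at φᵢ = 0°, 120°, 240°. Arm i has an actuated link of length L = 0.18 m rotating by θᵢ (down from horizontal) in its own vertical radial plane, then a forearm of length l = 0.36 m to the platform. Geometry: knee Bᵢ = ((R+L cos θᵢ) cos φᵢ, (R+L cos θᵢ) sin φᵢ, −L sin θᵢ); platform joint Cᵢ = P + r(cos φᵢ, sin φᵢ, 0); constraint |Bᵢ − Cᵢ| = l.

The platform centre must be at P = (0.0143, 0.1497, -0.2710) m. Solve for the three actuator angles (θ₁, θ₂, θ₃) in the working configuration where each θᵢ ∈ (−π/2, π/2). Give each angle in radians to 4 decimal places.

θ₁ = 0.1745, θ₂ = -0.3492, θ₃ = 0.7852

φ1=0.0° → target in arm frame (0.0143, 0.1497)
  e−x'=0.0457;  (l²−L²−(e−x')²−y'²−z²)/2L = -0.0021
  γ=atan2(-0.2710,0.0457)=-1.4037;  ψ=arccos(-0.0075)=1.5783;  θ1=γ+ψ≈0.1745
arm 2 (φ=120.0°): x'=0.1225, y'=-0.0872
  e−x'=-0.0625;  (l²−L²−(e−x')²−y'²−z²)/2L = 0.0340
  θ2 = atan2(B,A) + arccos(C/0.2781) = -0.3492
rotate P by −φ3: (-0.1368, -0.0625, -0.2710)
  e−x'=0.1968;  (l²−L²−(e−x')²−y'²−z²)/2L = -0.0524
  γ=atan2(-0.2710,0.1968)=-0.9427;  ψ=arccos(-0.1565)=1.7280;  θ3=γ+ψ≈0.7852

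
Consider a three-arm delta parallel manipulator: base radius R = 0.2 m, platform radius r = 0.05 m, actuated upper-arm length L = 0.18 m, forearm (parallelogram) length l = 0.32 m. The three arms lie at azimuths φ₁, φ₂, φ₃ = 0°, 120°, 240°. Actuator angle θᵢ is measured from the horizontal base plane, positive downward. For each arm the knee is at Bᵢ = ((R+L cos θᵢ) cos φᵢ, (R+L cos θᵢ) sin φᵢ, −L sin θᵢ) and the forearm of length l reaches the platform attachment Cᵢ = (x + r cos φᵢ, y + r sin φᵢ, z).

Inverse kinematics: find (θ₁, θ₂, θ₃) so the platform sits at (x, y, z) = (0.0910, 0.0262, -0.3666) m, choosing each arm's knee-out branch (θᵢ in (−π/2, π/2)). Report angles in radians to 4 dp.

θ₁ = 0.6981, θ₂ = 1.2214, θ₃ = 1.3962

φ1=0.0° → target in arm frame (0.0910, 0.0262)
  e−x'=0.0590;  (l²−L²−(e−x')²−y'²−z²)/2L = -0.1905
  θ1 = atan2(B,A) + arccos(C/0.3713) = 0.6981
arm 2 (φ=120.0°): x'=-0.0228, y'=-0.0919
  A=0.1728, B=-0.3666, C=(l²−L²−A²−y'²−z²)/(2L)=-0.2853
  √(A²+B²)=0.4053;  θ2 = -1.1303+2.3517 ≈ 1.2214
φ3=240.0° → target in arm frame (-0.0682, 0.0657)
  A cos θ + B sin θ = C:  0.2182·cos θ + -0.3666·sin θ = -0.3231
  √(A²+B²)=0.4266;  θ3 = -1.0339+2.4301 ≈ 1.3962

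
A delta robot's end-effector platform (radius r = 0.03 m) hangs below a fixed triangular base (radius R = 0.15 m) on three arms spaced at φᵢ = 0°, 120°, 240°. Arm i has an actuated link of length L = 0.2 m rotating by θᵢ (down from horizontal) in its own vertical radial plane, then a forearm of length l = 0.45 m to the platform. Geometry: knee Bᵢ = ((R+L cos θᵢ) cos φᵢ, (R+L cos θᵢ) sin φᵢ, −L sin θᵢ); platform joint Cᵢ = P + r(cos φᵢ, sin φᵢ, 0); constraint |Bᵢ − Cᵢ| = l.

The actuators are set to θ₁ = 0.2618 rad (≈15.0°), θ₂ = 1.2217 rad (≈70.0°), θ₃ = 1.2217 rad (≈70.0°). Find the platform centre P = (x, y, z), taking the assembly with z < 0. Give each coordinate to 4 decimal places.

S1 = (0.3132·cos0.0°, 0.3132·sin0.0°, -0.0518) = (0.3132, 0.0000, -0.0518)
φ2=120.0°: virtual centre (-0.0942, 0.1632, -0.1879), radius l
arm 3 at φ=240.0°: (R−r)+L cos θ3 = 0.1884;  S3 = (-0.0942, -0.1632, -0.1879)
subtract pairs → two planes through P
[-0.8148 0.3263 -0.2723]·P = -0.0299;  [-0.8148 -0.3263 -0.2723]·P = -0.0299
Cramer: x(z) = 0.0368-0.3343z;  y(z) = 0.0000+0.0000z
sphere 1 gives Az²+Bz+C=0 with A=1.1117, B=0.2883, C=-0.1234;  B²−4AC=0.6319;  roots -0.4872, 0.2278;  negative root z = -0.4872
x = 0.1996, y = 0.0000

(0.1996, 0.0000, -0.4872)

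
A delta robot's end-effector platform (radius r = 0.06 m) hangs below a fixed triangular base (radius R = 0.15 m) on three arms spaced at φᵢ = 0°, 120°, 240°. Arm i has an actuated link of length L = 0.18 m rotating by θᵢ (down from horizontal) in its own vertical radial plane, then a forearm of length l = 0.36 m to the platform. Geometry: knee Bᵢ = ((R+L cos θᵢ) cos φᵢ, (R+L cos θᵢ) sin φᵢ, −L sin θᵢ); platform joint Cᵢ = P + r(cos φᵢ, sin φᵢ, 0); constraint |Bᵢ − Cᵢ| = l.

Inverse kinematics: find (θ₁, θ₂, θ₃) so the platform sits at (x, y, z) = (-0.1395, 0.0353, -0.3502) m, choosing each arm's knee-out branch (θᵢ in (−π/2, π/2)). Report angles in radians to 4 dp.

rotate P by −φ1: (-0.1395, 0.0353, -0.3502)
  A=0.2295, B=-0.3502, C=(l²−L²−A²−y'²−z²)/(2L)=-0.2204
  √(A²+B²)=0.4187;  θ1 = -0.9907+2.1252 ≈ 1.1346
rotate P by −φ2: (0.1003, 0.1032, -0.3502)
  A cos θ + B sin θ = C:  -0.0103·cos θ + -0.3502·sin θ = -0.1005
  √(A²+B²)=0.3504;  θ2 = -1.6003+1.8618 ≈ 0.2616
rotate P by −φ3: (0.0392, -0.1385, -0.3502)
  A=0.0508, B=-0.3502, C=(l²−L²−A²−y'²−z²)/(2L)=-0.1311
  √(A²+B²)=0.3539;  θ3 = -1.4267+1.9503 ≈ 0.5236

θ₁ = 1.1346, θ₂ = 0.2616, θ₃ = 0.5236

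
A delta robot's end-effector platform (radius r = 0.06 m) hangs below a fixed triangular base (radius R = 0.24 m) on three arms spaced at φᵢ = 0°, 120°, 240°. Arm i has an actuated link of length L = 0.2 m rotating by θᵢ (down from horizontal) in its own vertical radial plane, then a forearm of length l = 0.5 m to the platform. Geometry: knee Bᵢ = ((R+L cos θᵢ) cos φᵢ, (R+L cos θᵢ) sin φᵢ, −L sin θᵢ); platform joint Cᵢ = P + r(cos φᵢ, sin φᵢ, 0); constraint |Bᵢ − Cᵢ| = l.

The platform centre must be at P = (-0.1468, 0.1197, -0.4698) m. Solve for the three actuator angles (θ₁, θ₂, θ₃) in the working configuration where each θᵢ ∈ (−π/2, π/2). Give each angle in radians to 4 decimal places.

θ₁ = 1.2215, θ₂ = 0.0875, θ₃ = 0.8726

φ1=0.0° → target in arm frame (-0.1468, 0.1197)
  A=0.3268, B=-0.4698, C=(l²−L²−A²−y'²−z²)/(2L)=-0.3296
  θ1 = atan2(B,A) + arccos(C/0.5723) = 1.2215
φ2=120.0° → target in arm frame (0.1771, 0.0673)
  e−x'=0.0029;  (l²−L²−(e−x')²−y'²−z²)/2L = -0.0381
  √(A²+B²)=0.4698;  θ2 = -1.5645+1.6520 ≈ 0.0875
φ3=240.0° → target in arm frame (-0.0303, -0.1870)
  A cos θ + B sin θ = C:  0.2103·cos θ + -0.4698·sin θ = -0.2247
  √(A²+B²)=0.5147;  θ3 = -1.1500+2.0226 ≈ 0.8726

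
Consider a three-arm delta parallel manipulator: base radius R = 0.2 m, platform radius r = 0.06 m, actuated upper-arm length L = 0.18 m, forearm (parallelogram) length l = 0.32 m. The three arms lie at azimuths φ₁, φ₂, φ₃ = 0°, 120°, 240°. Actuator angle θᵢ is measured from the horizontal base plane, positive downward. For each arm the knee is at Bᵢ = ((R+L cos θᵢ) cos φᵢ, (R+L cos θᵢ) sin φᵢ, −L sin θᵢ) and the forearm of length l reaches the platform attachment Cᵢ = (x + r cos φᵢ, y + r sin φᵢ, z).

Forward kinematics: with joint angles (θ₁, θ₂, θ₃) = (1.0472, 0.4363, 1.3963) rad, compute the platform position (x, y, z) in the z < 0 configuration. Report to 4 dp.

(-0.0100, 0.1240, -0.3274)

φ1=0.0°: virtual centre (0.2300, 0.0000, -0.1559), radius l
centre 2 = (0.3031·cos120.0°, 0.3031·sin120.0°, -0.0761) = (-0.1516, 0.2625, -0.0761)
φ3=240.0°: virtual centre (-0.0856, -0.1483, -0.1773), radius l
|centre ₂|²−|centre ₁|² = 0.0205;  |centre ₃|²−|centre ₁|² = -0.0164
plane₁₂: -0.7631x+0.5251y+0.1596z = 0.0205
det = 0.5578;  x = 0.0046+0.0446z,  y = 0.0457+-0.2392z
sphere 1 gives Az²+Bz+C=0 with A=1.0592, B=0.2698, C=-0.0252;  B²−4AC=0.1796;  roots -0.3274, 0.0727;  negative root z = -0.3274
x = -0.0100, y = 0.1240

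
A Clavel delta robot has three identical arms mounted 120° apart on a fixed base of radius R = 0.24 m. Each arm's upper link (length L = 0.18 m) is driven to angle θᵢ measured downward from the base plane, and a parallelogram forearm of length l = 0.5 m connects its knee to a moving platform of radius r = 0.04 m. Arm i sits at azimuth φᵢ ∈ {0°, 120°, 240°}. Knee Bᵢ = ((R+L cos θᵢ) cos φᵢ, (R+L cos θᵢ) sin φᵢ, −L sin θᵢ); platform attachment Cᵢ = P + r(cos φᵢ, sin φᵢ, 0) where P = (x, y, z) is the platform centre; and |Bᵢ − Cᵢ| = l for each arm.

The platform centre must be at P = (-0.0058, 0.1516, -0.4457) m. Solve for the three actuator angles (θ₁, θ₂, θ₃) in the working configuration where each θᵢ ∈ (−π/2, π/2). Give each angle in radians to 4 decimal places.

θ₁ = 0.6981, θ₂ = 0.0873, θ₃ = 1.1343

φ1=0.0° → target in arm frame (-0.0058, 0.1516)
  e−x'=0.2058;  (l²−L²−(e−x')²−y'²−z²)/2L = -0.1288
  √(A²+B²)=0.4909;  θ1 = -1.1382+1.8364 ≈ 0.6981
arm 2 (φ=120.0°): x'=0.1342, y'=-0.0708
  A cos θ + B sin θ = C:  0.0658·cos θ + -0.4457·sin θ = 0.0267
  θ2 = atan2(B,A) + arccos(C/0.4505) = 0.0873
φ3=240.0° → target in arm frame (-0.1284, -0.0808)
  A cos θ + B sin θ = C:  0.3284·cos θ + -0.4457·sin θ = -0.2651
  γ=atan2(-0.4457,0.3284)=-0.9358;  ψ=arccos(-0.4788)=2.0701;  θ3=γ+ψ≈1.1343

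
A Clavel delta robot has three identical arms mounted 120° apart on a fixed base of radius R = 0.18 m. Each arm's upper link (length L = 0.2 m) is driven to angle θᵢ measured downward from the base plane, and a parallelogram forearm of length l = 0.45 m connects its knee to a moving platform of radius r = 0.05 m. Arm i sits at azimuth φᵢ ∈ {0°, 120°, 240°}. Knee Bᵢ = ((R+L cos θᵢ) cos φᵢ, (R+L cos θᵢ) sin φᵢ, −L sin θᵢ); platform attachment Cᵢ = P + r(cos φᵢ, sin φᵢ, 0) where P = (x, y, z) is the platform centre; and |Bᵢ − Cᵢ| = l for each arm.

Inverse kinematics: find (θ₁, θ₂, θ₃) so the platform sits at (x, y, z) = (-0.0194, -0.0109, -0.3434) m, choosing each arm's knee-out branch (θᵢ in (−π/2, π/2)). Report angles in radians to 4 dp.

arm 1 (φ=0.0°): x'=-0.0194, y'=-0.0109
  A cos θ + B sin θ = C:  0.1494·cos θ + -0.3434·sin θ = 0.0553
  γ=atan2(-0.3434,0.1494)=-1.1604;  ψ=arccos(0.1478)=1.4225;  θ1=γ+ψ≈0.2620
rotate P by −φ2: (0.0003, 0.0223, -0.3434)
  A=0.1297, B=-0.3434, C=(l²−L²−A²−y'²−z²)/(2L)=0.0681
  √(A²+B²)=0.3671;  θ2 = -1.2096+1.3841 ≈ 0.1746
arm 3 (φ=240.0°): x'=0.0191, y'=-0.0114
  A cos θ + B sin θ = C:  0.1109·cos θ + -0.3434·sin θ = 0.0804
  γ=atan2(-0.3434,0.1109)=-1.2585;  ψ=arccos(0.2228)=1.3461;  θ3=γ+ψ≈0.0876

θ₁ = 0.2620, θ₂ = 0.1746, θ₃ = 0.0876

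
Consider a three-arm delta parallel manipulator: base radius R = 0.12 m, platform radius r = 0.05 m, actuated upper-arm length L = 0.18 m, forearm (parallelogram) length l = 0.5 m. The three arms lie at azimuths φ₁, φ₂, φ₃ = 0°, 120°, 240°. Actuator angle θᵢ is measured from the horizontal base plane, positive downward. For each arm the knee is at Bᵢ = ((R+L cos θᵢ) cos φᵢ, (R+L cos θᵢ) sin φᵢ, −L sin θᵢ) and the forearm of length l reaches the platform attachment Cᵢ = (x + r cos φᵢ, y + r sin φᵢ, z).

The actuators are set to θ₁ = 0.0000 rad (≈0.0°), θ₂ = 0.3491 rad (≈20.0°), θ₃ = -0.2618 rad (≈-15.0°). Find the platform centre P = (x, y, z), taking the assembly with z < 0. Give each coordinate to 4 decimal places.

(0.0108, -0.1107, -0.4249)

φ1=0.0°: virtual centre (0.2500, 0.0000, 0.0000), radius l
φ2=120.0°: virtual centre (-0.1196, 0.2071, -0.0616), radius l
arm 3 at φ=240.0°: e+L cos θ3 = 0.2439;  S3 = (-0.1219, -0.2112, 0.0466)
subtract pairs → two planes through P
[-0.7391 0.4142 -0.1231]·P = -0.0015;  [-0.7439 -0.4224 0.0932]·P = -0.0009
det = 0.6203;  x = 0.0016+-0.0216z,  y = -0.0008+0.2587z
quadratic in z: (1.0674)z²+(0.0103)z+(-0.1883)=0, √Δ=0.8967 → z ∈ {-0.4249, 0.4152}; z = -0.4249 (taking z<0)
x = 0.0108, y = -0.1107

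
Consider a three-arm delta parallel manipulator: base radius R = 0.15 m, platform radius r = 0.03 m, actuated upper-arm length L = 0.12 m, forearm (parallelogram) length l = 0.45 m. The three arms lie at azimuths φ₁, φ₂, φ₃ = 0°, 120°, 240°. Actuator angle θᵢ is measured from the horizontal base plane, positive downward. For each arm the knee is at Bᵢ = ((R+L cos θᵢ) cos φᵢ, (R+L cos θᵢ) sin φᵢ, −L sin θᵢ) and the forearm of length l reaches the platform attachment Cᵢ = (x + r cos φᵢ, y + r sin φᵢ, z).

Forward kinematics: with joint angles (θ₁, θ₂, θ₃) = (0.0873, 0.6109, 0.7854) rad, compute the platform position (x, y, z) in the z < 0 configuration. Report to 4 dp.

φ1=0.0°: virtual centre (0.2395, 0.0000, -0.0105), radius l
O2 = (0.2183·cos120.0°, 0.2183·sin120.0°, -0.0688) = (-0.1091, 0.1890, -0.0688)
arm 3 at φ=240.0°: (R−r)+L cos θ3 = 0.2049;  O3 = (-0.1024, -0.1774, -0.0849)
|O₂|²−|O₁|² = -0.0051;  |O₃|²−|O₁|² = -0.0083
plane₁₂: -0.6974x+0.3781y+-0.1167z = -0.0051
Cramer: x(z) = 0.0098-0.1930z;  y(z) = 0.0046-0.0473z
sphere 1 gives Az²+Bz+C=0 with A=1.0395, B=0.1092, C=-0.1496;  B²−4AC=0.6339;  roots -0.4355, 0.3304;  negative root z = -0.4355
x = 0.0939, y = 0.0252

(0.0939, 0.0252, -0.4355)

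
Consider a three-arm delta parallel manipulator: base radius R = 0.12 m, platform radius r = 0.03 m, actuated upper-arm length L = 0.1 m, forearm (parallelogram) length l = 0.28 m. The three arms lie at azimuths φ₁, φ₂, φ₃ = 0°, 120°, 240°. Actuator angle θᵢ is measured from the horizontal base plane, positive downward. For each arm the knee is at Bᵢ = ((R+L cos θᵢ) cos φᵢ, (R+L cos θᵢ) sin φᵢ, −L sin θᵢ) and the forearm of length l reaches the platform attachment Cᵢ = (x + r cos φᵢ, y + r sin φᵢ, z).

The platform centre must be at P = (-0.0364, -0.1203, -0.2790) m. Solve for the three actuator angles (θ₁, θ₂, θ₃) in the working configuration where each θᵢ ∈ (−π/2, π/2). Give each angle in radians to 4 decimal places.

θ₁ = 1.1345, θ₂ = 1.3957, θ₃ = 0.0872

φ1=0.0° → target in arm frame (-0.0364, -0.1203)
  e−x'=0.1264;  (l²−L²−(e−x')²−y'²−z²)/2L = -0.1995
  √(A²+B²)=0.3063;  θ1 = -1.1454+2.2799 ≈ 1.1345
φ2=120.0° → target in arm frame (-0.0860, 0.0917)
  A=0.1760, B=-0.2790, C=(l²−L²−A²−y'²−z²)/(2L)=-0.2441
  γ=atan2(-0.2790,0.1760)=-1.0081;  ψ=arccos(-0.7399)=2.4038;  θ2=γ+ψ≈1.3957
rotate P by −φ3: (0.1224, 0.0286, -0.2790)
  A=-0.0324, B=-0.2790, C=(l²−L²−A²−y'²−z²)/(2L)=-0.0565
  γ=atan2(-0.2790,-0.0324)=-1.6863;  ψ=arccos(-0.2013)=1.7735;  θ3=γ+ψ≈0.0872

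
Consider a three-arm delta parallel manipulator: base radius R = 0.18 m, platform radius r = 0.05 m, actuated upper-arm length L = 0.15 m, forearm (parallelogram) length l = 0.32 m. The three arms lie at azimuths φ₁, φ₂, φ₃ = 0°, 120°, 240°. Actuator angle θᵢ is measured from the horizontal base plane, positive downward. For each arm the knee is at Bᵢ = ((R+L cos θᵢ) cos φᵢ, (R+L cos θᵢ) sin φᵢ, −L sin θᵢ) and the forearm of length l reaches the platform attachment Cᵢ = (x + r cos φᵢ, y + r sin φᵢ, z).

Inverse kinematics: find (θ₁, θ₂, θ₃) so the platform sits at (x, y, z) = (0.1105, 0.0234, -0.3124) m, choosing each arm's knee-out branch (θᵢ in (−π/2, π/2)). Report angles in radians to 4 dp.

θ₁ = 0.2620, θ₂ = 1.0475, θ₃ = 1.2218

arm 1 (φ=0.0°): x'=0.1105, y'=0.0234
  A=0.0195, B=-0.3124, C=(l²−L²−A²−y'²−z²)/(2L)=-0.0621
  γ=atan2(-0.3124,0.0195)=-1.5085;  ψ=arccos(-0.1983)=1.7704;  θ1=γ+ψ≈0.2620
arm 2 (φ=120.0°): x'=-0.0350, y'=-0.1074
  e−x'=0.1650;  (l²−L²−(e−x')²−y'²−z²)/2L = -0.1882
  γ=atan2(-0.3124,0.1650)=-1.0849;  ψ=arccos(-0.5326)=2.1325;  θ2=γ+ψ≈1.0475
φ3=240.0° → target in arm frame (-0.0755, 0.0840)
  e−x'=0.2055;  (l²−L²−(e−x')²−y'²−z²)/2L = -0.2233
  γ=atan2(-0.3124,0.2055)=-0.9889;  ψ=arccos(-0.5971)=2.2107;  θ3=γ+ψ≈1.2218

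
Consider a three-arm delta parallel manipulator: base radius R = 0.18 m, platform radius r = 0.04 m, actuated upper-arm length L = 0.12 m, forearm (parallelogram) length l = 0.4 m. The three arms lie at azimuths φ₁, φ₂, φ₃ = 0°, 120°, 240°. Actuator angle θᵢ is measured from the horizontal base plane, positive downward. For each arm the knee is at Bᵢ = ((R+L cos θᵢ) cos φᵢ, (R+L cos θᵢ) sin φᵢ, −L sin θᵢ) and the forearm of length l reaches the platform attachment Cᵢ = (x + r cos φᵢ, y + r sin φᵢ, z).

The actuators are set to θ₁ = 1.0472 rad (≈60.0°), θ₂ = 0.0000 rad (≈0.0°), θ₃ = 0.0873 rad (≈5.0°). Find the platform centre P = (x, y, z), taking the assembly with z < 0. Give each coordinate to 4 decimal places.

O1 = (0.2000·cos0.0°, 0.2000·sin0.0°, -0.1039) = (0.2000, 0.0000, -0.1039)
O2 = (0.2600·cos120.0°, 0.2600·sin120.0°, 0.0000) = (-0.1300, 0.2252, 0.0000)
φ3=240.0°: virtual centre (-0.1298, -0.2248, -0.0105), radius l
|O₂|²−|O₁|² = 0.0168;  |O₃|²−|O₁|² = 0.0167
plane₁₂: -0.6600x+0.4503y+0.2078z = 0.0168
Cramer: x(z) = -0.0254+0.2992z;  y(z) = 0.0001-0.0231z
quadratic in z: (1.0900)z²+(0.0730)z+(-0.0984)=0, √Δ=0.6591 → z ∈ {-0.3358, 0.2688}; z = -0.3358 (taking z<0)
x = -0.1258, y = 0.0079

(-0.1258, 0.0079, -0.3358)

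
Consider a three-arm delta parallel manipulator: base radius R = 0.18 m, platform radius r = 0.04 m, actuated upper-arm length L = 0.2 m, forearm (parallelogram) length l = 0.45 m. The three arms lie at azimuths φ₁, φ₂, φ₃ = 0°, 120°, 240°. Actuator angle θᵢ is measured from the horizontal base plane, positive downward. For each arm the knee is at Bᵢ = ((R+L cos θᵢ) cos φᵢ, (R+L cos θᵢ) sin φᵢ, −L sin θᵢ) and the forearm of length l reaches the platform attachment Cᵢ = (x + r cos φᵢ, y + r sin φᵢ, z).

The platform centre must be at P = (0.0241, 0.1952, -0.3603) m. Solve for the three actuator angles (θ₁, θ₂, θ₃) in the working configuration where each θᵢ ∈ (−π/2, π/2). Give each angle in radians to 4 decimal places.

rotate P by −φ1: (0.0241, 0.1952, -0.3603)
  A cos θ + B sin θ = C:  0.1159·cos θ + -0.3603·sin θ = -0.0471
  θ1 = atan2(B,A) + arccos(C/0.3785) = 0.4361
rotate P by −φ2: (0.1570, -0.1185, -0.3603)
  A cos θ + B sin θ = C:  -0.0170·cos θ + -0.3603·sin θ = 0.0459
  √(A²+B²)=0.3607;  θ2 = -1.6179+1.4432 ≈ -0.1747
φ3=240.0° → target in arm frame (-0.1811, -0.0767)
  A cos θ + B sin θ = C:  0.3211·cos θ + -0.3603·sin θ = -0.1908
  θ3 = atan2(B,A) + arccos(C/0.4826) = 1.1343

θ₁ = 0.4361, θ₂ = -0.1747, θ₃ = 1.1343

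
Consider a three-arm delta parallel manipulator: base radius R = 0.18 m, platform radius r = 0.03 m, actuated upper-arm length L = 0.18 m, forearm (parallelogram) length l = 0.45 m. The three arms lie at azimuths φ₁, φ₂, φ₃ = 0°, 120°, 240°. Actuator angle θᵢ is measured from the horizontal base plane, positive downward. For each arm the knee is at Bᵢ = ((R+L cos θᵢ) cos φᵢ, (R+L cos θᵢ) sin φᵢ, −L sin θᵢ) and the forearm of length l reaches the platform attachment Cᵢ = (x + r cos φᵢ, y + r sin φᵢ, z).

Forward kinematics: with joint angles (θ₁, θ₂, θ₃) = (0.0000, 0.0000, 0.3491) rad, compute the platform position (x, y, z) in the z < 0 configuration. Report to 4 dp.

(0.0224, 0.0388, -0.3262)

arm 1 at φ=0.0°: (R−r)+L cos θ1 = 0.3300;  O1 = (0.3300, 0.0000, 0.0000)
arm 2 at φ=120.0°: (R−r)+L cos θ2 = 0.3300;  O2 = (-0.1650, 0.2858, 0.0000)
φ3=240.0°: virtual centre (-0.1596, -0.2764, -0.0616), radius l
|O₂|²−|O₁|² = 0.0000;  |O₃|²−|O₁|² = -0.0033
linear system: -0.9900x+0.5716y = 0.0000−0.0000z; -0.9791x+-0.5528y = -0.0033−-0.1231z
det = 1.1069;  x = 0.0017+-0.0636z,  y = 0.0029+-0.1101z
sphere 1 gives Az²+Bz+C=0 with A=1.0162, B=0.0411, C=-0.0947;  B²−4AC=0.3866;  roots -0.3262, 0.2857;  negative root z = -0.3262
x = 0.0224, y = 0.0388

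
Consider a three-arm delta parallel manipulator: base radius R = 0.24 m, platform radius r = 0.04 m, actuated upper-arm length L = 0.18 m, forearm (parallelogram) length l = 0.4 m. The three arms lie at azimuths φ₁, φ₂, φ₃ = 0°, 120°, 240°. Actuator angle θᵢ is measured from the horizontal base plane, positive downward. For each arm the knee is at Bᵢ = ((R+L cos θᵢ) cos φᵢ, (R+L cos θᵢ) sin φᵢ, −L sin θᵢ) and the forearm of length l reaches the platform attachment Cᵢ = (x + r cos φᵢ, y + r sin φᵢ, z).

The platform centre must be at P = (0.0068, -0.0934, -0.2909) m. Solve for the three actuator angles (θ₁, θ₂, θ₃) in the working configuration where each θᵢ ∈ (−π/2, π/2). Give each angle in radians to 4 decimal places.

φ1=0.0° → target in arm frame (0.0068, -0.0934)
  e−x'=0.1932;  (l²−L²−(e−x')²−y'²−z²)/2L = -0.0085
  √(A²+B²)=0.3492;  θ1 = -0.9845+1.5952 ≈ 0.6107
arm 2 (φ=120.0°): x'=-0.0843, y'=0.0408
  e−x'=0.2843;  (l²−L²−(e−x')²−y'²−z²)/2L = -0.1097
  √(A²+B²)=0.4067;  θ2 = -0.7969+1.8440 ≈ 1.0471
arm 3 (φ=240.0°): x'=0.0775, y'=0.0526
  e−x'=0.1225;  (l²−L²−(e−x')²−y'²−z²)/2L = 0.0700
  θ3 = atan2(B,A) + arccos(C/0.3156) = 0.1750

θ₁ = 0.6107, θ₂ = 1.0471, θ₃ = 0.1750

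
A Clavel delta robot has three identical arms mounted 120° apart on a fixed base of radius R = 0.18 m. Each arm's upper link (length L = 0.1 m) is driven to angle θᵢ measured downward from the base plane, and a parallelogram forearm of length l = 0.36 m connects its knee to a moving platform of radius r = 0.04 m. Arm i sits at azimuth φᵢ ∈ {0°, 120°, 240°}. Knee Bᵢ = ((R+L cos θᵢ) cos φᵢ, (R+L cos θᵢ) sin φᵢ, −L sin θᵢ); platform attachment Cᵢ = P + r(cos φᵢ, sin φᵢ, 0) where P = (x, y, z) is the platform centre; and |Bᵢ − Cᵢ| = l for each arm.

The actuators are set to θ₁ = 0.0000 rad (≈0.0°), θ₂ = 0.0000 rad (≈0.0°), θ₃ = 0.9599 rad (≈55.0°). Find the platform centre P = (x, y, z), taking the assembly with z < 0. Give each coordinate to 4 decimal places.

(0.0472, 0.0817, -0.2928)

centre 1 = (0.2400·cos0.0°, 0.2400·sin0.0°, 0.0000) = (0.2400, 0.0000, 0.0000)
centre 2 = (0.2400·cos120.0°, 0.2400·sin120.0°, 0.0000) = (-0.1200, 0.2078, 0.0000)
centre 3 = (0.1974·cos240.0°, 0.1974·sin240.0°, -0.0819) = (-0.0987, -0.1709, -0.0819)
|centre ₂|²−|centre ₁|² = 0.0000;  |centre ₃|²−|centre ₁|² = -0.0119
linear system: -0.7200x+0.4157y = 0.0000−0.0000z; -0.6774x+-0.3418y = -0.0119−-0.1638z
det = 0.5277;  x = 0.0094+-0.1291z,  y = 0.0163+-0.2235z
sphere 1 gives Az²+Bz+C=0 with A=1.0666, B=0.0522, C=-0.0762;  B²−4AC=0.3277;  roots -0.2928, 0.2438;  negative root z = -0.2928
x = 0.0472, y = 0.0817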